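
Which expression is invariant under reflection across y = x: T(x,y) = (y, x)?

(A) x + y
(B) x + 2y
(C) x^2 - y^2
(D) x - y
A

The map is reflection across y = x: T(x,y) = (y, x).
Substitute the transformed coordinates into each option and compare with the original:
(A) x + y  ->  (y) + (x) = x + y   [equals x + y: invariant]
(B) x + 2y  ->  (y) + 2(x) = 2x + y   [differs from x + 2y: not invariant]
(C) x^2 - y^2  ->  (y)^2 - (x)^2 = -x^2 + y^2   [differs from x^2 - y^2: not invariant]
(D) x - y  ->  (y) - (x) = -x + y   [differs from x - y: not invariant]

Only option (A), x + y, is unchanged by the transformation.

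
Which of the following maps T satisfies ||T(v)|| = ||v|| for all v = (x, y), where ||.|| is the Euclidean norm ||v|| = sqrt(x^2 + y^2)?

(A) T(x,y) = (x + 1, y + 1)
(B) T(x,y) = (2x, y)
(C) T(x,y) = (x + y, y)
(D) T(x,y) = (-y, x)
D

A transformation preserves a norm if ||T(v)|| = ||v|| for every v; a single vector where the norm changes rules an option out.

(A) T(x,y) = (x + 1, y + 1): v = (1, 0) has norm sqrt((1)^2 + (0)^2) = 1, but T(v) = (2, 1) has norm sqrt(5) -- not preserved.
(B) T(x,y) = (2x, y): v = (1, 0) has norm sqrt((1)^2 + (0)^2) = 1, but T(v) = (2, 0) has norm 2 -- not preserved.
(C) T(x,y) = (x + y, y): v = (0, 1) has norm sqrt((0)^2 + (1)^2) = 1, but T(v) = (1, 1) has norm sqrt(2) -- not preserved.
(D) T(x,y) = (-y, x): preserves the norm -- it is an orthogonal map (a rotation/reflection), and (-y)^2 + (x)^2 simplifies to x^2 + y^2.

Therefore the answer is (D).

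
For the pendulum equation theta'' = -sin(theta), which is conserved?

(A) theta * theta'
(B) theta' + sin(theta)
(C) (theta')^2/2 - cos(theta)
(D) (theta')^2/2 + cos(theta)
C

A first integral I satisfies dI/dt = 0 along every solution. Differentiate each option and use the equation of motion:
(A) d/dt[theta * theta'] = (theta')^2 + theta theta'' = (theta')^2 - theta sin(theta), not identically 0
(B) d/dt[theta' + sin(theta)] = theta'' + cos(theta) theta' = -sin(theta) + theta' cos(theta), not identically 0
(C) d/dt[(theta')^2/2 - cos(theta)] = theta' theta'' + sin(theta) theta' = theta'(-sin(theta)) + theta' sin(theta) = 0
(D) d/dt[(theta')^2/2 + cos(theta)] = theta' theta'' - sin(theta) theta' = -2 theta' sin(theta), not identically 0

Only (C) has zero time-derivative. This is the total energy: kinetic (theta')^2/2 plus potential -cos(theta).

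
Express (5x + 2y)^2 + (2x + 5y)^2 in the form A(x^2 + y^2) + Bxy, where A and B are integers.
29(x^2 + y^2) + 40xy

Expanding: (5x + 2y)^2 = 25x^2 + 20xy + 4y^2
(2x + 5y)^2 = 4x^2 + 20xy + 25y^2
Sum = (25+4)(x^2+y^2) + 40xy = 29(x^2 + y^2) + 40xy
This is symmetric in x and y.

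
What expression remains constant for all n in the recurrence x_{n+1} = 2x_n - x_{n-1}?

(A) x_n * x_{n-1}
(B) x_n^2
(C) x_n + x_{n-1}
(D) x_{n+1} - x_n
D

For the recurrence x_{n+1} = 2x_n - x_{n-1}:

If x_{n+1} = 2x_n - x_{n-1}, then:
x_{n+1} - x_n = x_n - x_{n-1}
The first difference is constant throughout the sequence.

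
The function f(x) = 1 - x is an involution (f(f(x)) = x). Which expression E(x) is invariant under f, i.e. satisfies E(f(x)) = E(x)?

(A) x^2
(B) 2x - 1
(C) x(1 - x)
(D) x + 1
C

Replace x by f(x) = 1 - x in each option and simplify. As a quick numerical cross-check, also compare E(5) with E(f(5)) = E(-4).

(A) x^2  ->  (1 - x)^2 = (x - 1)^2; check: E(5) = 25 but E(-4) = 16.   [not invariant]
(B) 2x - 1  ->  2(1 - x) - 1 = 1 - 2x; check: E(5) = 9 but E(-4) = -9.   [not invariant]
(C) x(1 - x)  ->  (1 - x)(1 - (1 - x)), which simplifies back to x(1 - x); check: E(5) = -20, E(-4) = -20.   [invariant]
(D) x + 1  ->  (1 - x) + 1 = 2 - x; check: E(5) = 6 but E(-4) = -3.   [not invariant]

Only (C) is unchanged. E is symmetric under swapping x with f(x) = 1 - x, which is exactly what an involution does.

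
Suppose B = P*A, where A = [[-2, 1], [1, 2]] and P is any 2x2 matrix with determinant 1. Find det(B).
-5

By the multiplicative property of determinants, det(B) = det(P*A) = det(P) * det(A) = det(A),
so the determinant is invariant under multiplication by any determinant-1 matrix; we just need det(A).

det(A) = (-2)(2) - (1)(1) = -4 - 1 = -5

Therefore det(B) = 1 * (-5) = -5.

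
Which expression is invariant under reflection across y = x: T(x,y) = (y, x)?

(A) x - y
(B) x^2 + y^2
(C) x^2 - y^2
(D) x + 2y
B

The map is reflection across y = x: T(x,y) = (y, x).
Substitute the transformed coordinates into each option and compare with the original:
(A) x - y  ->  (y) - (x) = -x + y   [differs from x - y: not invariant]
(B) x^2 + y^2  ->  (y)^2 + (x)^2 = x^2 + y^2   [equals x^2 + y^2: invariant]
(C) x^2 - y^2  ->  (y)^2 - (x)^2 = -x^2 + y^2   [differs from x^2 - y^2: not invariant]
(D) x + 2y  ->  (y) + 2(x) = 2x + y   [differs from x + 2y: not invariant]

Only option (B), x^2 + y^2, is unchanged by the transformation.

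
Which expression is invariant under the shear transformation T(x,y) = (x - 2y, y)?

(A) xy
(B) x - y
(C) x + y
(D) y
D

Under the shear T(x,y) = (x - 2y, y):
Substitute the transformed coordinates into each option and compare with the original:
(A) xy  ->  (x - 2y)(y) = xy - 2y^2   [differs from xy: not invariant]
(B) x - y  ->  (x - 2y) - (y) = x - 3y   [differs from x - y: not invariant]
(C) x + y  ->  (x - 2y) + (y) = x - y   [differs from x + y: not invariant]
(D) y  ->  (y) = y   [equals y: invariant]

Only option (D), y, is unchanged by the transformation.
A horizontal shear moves points parallel to the x-axis, so the y-coordinate (and any function of y alone) is unchanged.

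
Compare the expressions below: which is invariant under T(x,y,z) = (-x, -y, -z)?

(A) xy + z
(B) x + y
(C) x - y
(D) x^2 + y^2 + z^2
D

Apply T(x,y,z) = (-x, -y, -z) to each option, i.e. replace (x, y, z) by the transformed coordinates.
Substitute the transformed coordinates into each option and compare with the original:
(A) xy + z  ->  (-x)(-y) + (-z) = xy - z   [differs from xy + z: not invariant]
(B) x + y  ->  (-x) + (-y) = -x - y   [differs from x + y: not invariant]
(C) x - y  ->  (-x) - (-y) = -x + y   [differs from x - y: not invariant]
(D) x^2 + y^2 + z^2  ->  (-x)^2 + (-y)^2 + (-z)^2 = x^2 + y^2 + z^2   [equals x^2 + y^2 + z^2: invariant]

Only option (D), x^2 + y^2 + z^2, is unchanged by the transformation.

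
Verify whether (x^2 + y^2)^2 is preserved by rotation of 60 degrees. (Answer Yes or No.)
Yes

Applying rotation by 60 degrees: x' = x*cos(60 degrees) - y*sin(60 degrees) = x/2 - sqrt(3)y/2, y' = x*sin(60 degrees) + y*cos(60 degrees) = sqrt(3)x/2 + y/2

Substituting into (x^2 + y^2)^2:
((x/2 - sqrt(3)y/2)^2 + (sqrt(3)x/2 + y/2)^2)^2
= x^4 + 2x^2y^2 + y^4 = (x^2 + y^2)^2

This equals the original expression (x^2 + y^2)^2, so it IS invariant.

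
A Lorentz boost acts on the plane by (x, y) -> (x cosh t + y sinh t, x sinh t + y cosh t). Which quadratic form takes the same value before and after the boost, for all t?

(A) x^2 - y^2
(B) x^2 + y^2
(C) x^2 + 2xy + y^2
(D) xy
A

Write x' = x cosh t + y sinh t, y' = x sinh t + y cosh t and substitute into each option:
(A) x^2 - y^2: (x cosh t + y sinh t)^2 - (x sinh t + y cosh t)^2 = x^2(cosh^2 t - sinh^2 t) + 2xy(cosh t sinh t - sinh t cosh t) + y^2(sinh^2 t - cosh^2 t) = x^2 - y^2   [invariant, using cosh^2 t - sinh^2 t = 1]
(B) x^2 + y^2: (x cosh t + y sinh t)^2 + (x sinh t + y cosh t)^2 = (x^2 + y^2)(cosh^2 t + sinh^2 t) + 4xy sinh t cosh t = (x^2 + y^2) cosh 2t + 2xy sinh 2t   [not invariant for t != 0]
(C) x^2 + 2xy + y^2: (x' + y')^2 with x' + y' = (x + y)(cosh t + sinh t) = (x + y)e^t, so it becomes (x + y)^2 e^(2t)   [not invariant for t != 0]
(D) xy: (x cosh t + y sinh t)(x sinh t + y cosh t) = xy(cosh^2 t + sinh^2 t) + (x^2 + y^2) sinh t cosh t = xy cosh 2t + (x^2 + y^2)(sinh 2t)/2   [not invariant for t != 0]

Only (A) x^2 - y^2 is unchanged; it is the Minkowski form preserved by Lorentz boosts, just as x^2 + y^2 is preserved by ordinary rotations.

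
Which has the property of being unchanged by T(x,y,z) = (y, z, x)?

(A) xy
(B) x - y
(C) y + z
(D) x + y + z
D

Apply T(x,y,z) = (y, z, x) to each option, i.e. replace (x, y, z) by the transformed coordinates.
Substitute the transformed coordinates into each option and compare with the original:
(A) xy  ->  (y)(z) = yz   [differs from xy: not invariant]
(B) x - y  ->  (y) - (z) = y - z   [differs from x - y: not invariant]
(C) y + z  ->  (z) + (x) = x + z   [differs from y + z: not invariant]
(D) x + y + z  ->  (y) + (z) + (x) = x + y + z   [equals x + y + z: invariant]

Only option (D), x + y + z, is unchanged by the transformation.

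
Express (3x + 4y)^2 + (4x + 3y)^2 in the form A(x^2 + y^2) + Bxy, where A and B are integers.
25(x^2 + y^2) + 48xy

Expanding: (3x + 4y)^2 = 9x^2 + 24xy + 16y^2
(4x + 3y)^2 = 16x^2 + 24xy + 9y^2
Sum = (9+16)(x^2+y^2) + 48xy = 25(x^2 + y^2) + 48xy
This is symmetric in x and y.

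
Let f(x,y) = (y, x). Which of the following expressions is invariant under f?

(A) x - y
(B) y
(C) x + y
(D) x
C

For f(x,y) = (y, x):
After applying f: x' = y, y' = x. So x' + y' = y + x = x + y.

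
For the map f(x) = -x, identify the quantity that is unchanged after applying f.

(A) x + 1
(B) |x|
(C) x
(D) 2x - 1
B

For f(x) = -x:
Applying f replaces x by -x. Since |-x| = |x|, the absolute value is unchanged by f, whereas x -> -x, 2x - 1 -> -2x - 1 and x + 1 -> -x + 1 all change.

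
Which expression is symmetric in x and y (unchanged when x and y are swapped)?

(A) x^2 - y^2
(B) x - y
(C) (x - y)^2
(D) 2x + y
C

A symmetric expression is unchanged when the variables are permuted; here the transformation to test is the swap (x, y) -> (y, x).
Substitute the transformed coordinates into each option and compare with the original:
(A) x^2 - y^2  ->  (y)^2 - (x)^2 = -x^2 + y^2   [differs from x^2 - y^2: not invariant]
(B) x - y  ->  (y) - (x) = -x + y   [differs from x - y: not invariant]
(C) (x - y)^2  ->  ((y) - (x))^2 = x^2 - 2xy + y^2   [equals (x - y)^2: invariant]
(D) 2x + y  ->  2(y) + (x) = x + 2y   [differs from 2x + y: not invariant]

Only option (C), (x - y)^2, is unchanged by the transformation.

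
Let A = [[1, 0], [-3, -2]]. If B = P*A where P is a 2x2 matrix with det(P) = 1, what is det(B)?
-2

By the multiplicative property of determinants, det(B) = det(P*A) = det(P) * det(A) = det(A),
so the determinant is invariant under multiplication by any determinant-1 matrix; we just need det(A).

det(A) = (1)(-2) - (0)(-3) = -2 - 0 = -2

Therefore det(B) = 1 * (-2) = -2.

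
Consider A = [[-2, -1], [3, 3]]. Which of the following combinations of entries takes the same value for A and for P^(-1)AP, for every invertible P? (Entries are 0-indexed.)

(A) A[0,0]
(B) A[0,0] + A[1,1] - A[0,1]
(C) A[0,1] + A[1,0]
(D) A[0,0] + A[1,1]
D

A[0,0] + A[1,1] is the trace of A. By the cyclic property of the trace, tr(P^(-1)AP) = tr(APP^(-1)) = tr(A), so it is the same for every matrix similar to A.

The other combinations are not similarity invariants. For example, take P = [[1, 1], [0, 1]] (det P = 1), so P^(-1) = [[1, -1], [0, 1]] and
B = P^(-1)AP = [[-5, -9], [3, 6]].
Evaluating each option on A and on B:
(A) A[0,0]: -2 for A, -5 for B -> changes
(B) A[0,0] + A[1,1] - A[0,1]: 2 for A, 10 for B -> changes
(C) A[0,1] + A[1,0]: 2 for A, -6 for B -> changes
(D) A[0,0] + A[1,1]: 1 for A, 1 for B -> unchanged

Only (D) A[0,0] + A[1,1] = 1 survives (and it does so for every P, not just this one), so it is the invariant.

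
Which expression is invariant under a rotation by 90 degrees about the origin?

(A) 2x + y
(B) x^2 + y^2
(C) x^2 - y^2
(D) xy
B

A rotation by 90 degrees sends (x, y) to (-y, x).
Substitute the transformed coordinates into each option and compare with the original:
(A) 2x + y  ->  2(-y) + (x) = x - 2y   [differs from 2x + y: not invariant]
(B) x^2 + y^2  ->  (-y)^2 + (x)^2 = x^2 + y^2   [equals x^2 + y^2: invariant]
(C) x^2 - y^2  ->  (-y)^2 - (x)^2 = -x^2 + y^2   [differs from x^2 - y^2: not invariant]
(D) xy  ->  (-y)(x) = -xy   [differs from xy: not invariant]

Only option (B), x^2 + y^2, is unchanged by the transformation.
Geometrically, x^2 + y^2 is the squared distance from the origin, which every rotation about the origin preserves.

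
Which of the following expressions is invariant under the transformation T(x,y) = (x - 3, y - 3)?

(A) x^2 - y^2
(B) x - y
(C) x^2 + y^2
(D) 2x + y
B

An expression E(x,y) is invariant under T if E(T(x,y)) = E(x,y). Here T(x,y) = (x - 3, y - 3).
Substitute the transformed coordinates into each option and compare with the original:
(A) x^2 - y^2  ->  (x - 3)^2 - (y - 3)^2 = x^2 - 6x - y^2 + 6y   [differs from x^2 - y^2: not invariant]
(B) x - y  ->  (x - 3) - (y - 3) = x - y   [equals x - y: invariant]
(C) x^2 + y^2  ->  (x - 3)^2 + (y - 3)^2 = x^2 - 6x + y^2 - 6y + 18   [differs from x^2 + y^2: not invariant]
(D) 2x + y  ->  2(x - 3) + (y - 3) = 2x + y - 9   [differs from 2x + y: not invariant]

Only option (B), x - y, is unchanged by the transformation.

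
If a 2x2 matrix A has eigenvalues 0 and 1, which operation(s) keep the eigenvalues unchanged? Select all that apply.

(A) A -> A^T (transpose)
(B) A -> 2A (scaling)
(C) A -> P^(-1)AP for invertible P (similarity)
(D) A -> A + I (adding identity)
A and C

Eigenvalues are preserved by:
1. Similarity transformations: A -> P^(-1)AP (same characteristic polynomial)
2. Transpose: A^T has the same eigenvalues as A

Eigenvalues are NOT preserved by:
- Adding identity: eigenvalues become 0+1, 1+1
- Scaling: eigenvalues become 0, 2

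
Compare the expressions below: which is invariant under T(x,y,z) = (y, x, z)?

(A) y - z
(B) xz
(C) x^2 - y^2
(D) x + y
D

Apply T(x,y,z) = (y, x, z) to each option, i.e. replace (x, y, z) by the transformed coordinates.
Substitute the transformed coordinates into each option and compare with the original:
(A) y - z  ->  (x) - (z) = x - z   [differs from y - z: not invariant]
(B) xz  ->  (y)(z) = yz   [differs from xz: not invariant]
(C) x^2 - y^2  ->  (y)^2 - (x)^2 = -x^2 + y^2   [differs from x^2 - y^2: not invariant]
(D) x + y  ->  (y) + (x) = x + y   [equals x + y: invariant]

Only option (D), x + y, is unchanged by the transformation.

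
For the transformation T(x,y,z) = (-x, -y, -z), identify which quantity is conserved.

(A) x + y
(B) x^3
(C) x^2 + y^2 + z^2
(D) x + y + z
C

Apply T(x,y,z) = (-x, -y, -z) to each option, i.e. replace (x, y, z) by the transformed coordinates.
Substitute the transformed coordinates into each option and compare with the original:
(A) x + y  ->  (-x) + (-y) = -x - y   [differs from x + y: not invariant]
(B) x^3  ->  (-x)^3 = -x^3   [differs from x^3: not invariant]
(C) x^2 + y^2 + z^2  ->  (-x)^2 + (-y)^2 + (-z)^2 = x^2 + y^2 + z^2   [equals x^2 + y^2 + z^2: invariant]
(D) x + y + z  ->  (-x) + (-y) + (-z) = -x - y - z   [differs from x + y + z: not invariant]

Only option (C), x^2 + y^2 + z^2, is unchanged by the transformation.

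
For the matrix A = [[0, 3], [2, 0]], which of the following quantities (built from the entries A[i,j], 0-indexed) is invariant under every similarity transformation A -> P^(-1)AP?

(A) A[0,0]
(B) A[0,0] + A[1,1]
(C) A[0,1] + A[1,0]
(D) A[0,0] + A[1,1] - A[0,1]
B

A[0,0] + A[1,1] is the trace of A. By the cyclic property of the trace, tr(P^(-1)AP) = tr(APP^(-1)) = tr(A), so it is the same for every matrix similar to A.

The other combinations are not similarity invariants. For example, take P = [[1, 1], [1, 2]] (det P = 1), so P^(-1) = [[2, -1], [-1, 1]] and
B = P^(-1)AP = [[4, 10], [-1, -4]].
Evaluating each option on A and on B:
(A) A[0,0]: 0 for A, 4 for B -> changes
(B) A[0,0] + A[1,1]: 0 for A, 0 for B -> unchanged
(C) A[0,1] + A[1,0]: 5 for A, 9 for B -> changes
(D) A[0,0] + A[1,1] - A[0,1]: -3 for A, -10 for B -> changes

Only (B) A[0,0] + A[1,1] = 0 survives (and it does so for every P, not just this one), so it is the invariant.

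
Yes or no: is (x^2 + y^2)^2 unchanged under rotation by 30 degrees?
Yes

Applying rotation by 30 degrees: x' = x*cos(30 degrees) - y*sin(30 degrees) = sqrt(3)x/2 - y/2, y' = x*sin(30 degrees) + y*cos(30 degrees) = x/2 + sqrt(3)y/2

Substituting into (x^2 + y^2)^2:
((sqrt(3)x/2 - y/2)^2 + (x/2 + sqrt(3)y/2)^2)^2
= x^4 + 2x^2y^2 + y^4 = (x^2 + y^2)^2

This equals the original expression (x^2 + y^2)^2, so it IS invariant.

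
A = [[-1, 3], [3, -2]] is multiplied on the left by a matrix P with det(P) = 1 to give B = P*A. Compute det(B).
-7

By the multiplicative property of determinants, det(B) = det(P*A) = det(P) * det(A) = det(A),
so the determinant is invariant under multiplication by any determinant-1 matrix; we just need det(A).

det(A) = (-1)(-2) - (3)(3) = 2 - 9 = -7

Therefore det(B) = 1 * (-7) = -7.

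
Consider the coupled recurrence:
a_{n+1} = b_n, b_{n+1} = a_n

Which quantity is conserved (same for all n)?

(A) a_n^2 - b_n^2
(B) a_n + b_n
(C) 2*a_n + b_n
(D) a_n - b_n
B

Replace a_n by a_{n+1} = b_n and b_n by b_{n+1} = a_n in each option and simplify:
(A) a_n^2 - b_n^2  ->  (b_n)^2 - (a_n)^2 = -a_n^2 + b_n^2   [not conserved]
(B) a_n + b_n  ->  (b_n) + (a_n) = a_n + b_n   [conserved]
(C) 2*a_n + b_n  ->  2*(b_n) + (a_n) = a_n + 2*b_n   [not conserved]
(D) a_n - b_n  ->  (b_n) - (a_n) = -a_n + b_n   [not conserved]

Only (B) a_n + b_n returns to itself after one step, so it is the conserved quantity.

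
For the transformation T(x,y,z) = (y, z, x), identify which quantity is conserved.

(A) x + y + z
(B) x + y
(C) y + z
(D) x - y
A

Apply T(x,y,z) = (y, z, x) to each option, i.e. replace (x, y, z) by the transformed coordinates.
Substitute the transformed coordinates into each option and compare with the original:
(A) x + y + z  ->  (y) + (z) + (x) = x + y + z   [equals x + y + z: invariant]
(B) x + y  ->  (y) + (z) = y + z   [differs from x + y: not invariant]
(C) y + z  ->  (z) + (x) = x + z   [differs from y + z: not invariant]
(D) x - y  ->  (y) - (z) = y - z   [differs from x - y: not invariant]

Only option (A), x + y + z, is unchanged by the transformation.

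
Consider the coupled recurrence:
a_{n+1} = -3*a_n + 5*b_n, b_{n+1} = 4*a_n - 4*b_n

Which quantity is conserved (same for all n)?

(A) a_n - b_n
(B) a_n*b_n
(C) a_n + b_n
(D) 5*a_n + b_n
C

Replace a_n by a_{n+1} = -3*a_n + 5*b_n and b_n by b_{n+1} = 4*a_n - 4*b_n in each option and simplify:
(A) a_n - b_n  ->  (-3*a_n + 5*b_n) - (4*a_n - 4*b_n) = -7*a_n + 9*b_n   [not conserved]
(B) a_n*b_n  ->  (-3*a_n + 5*b_n)*(4*a_n - 4*b_n) = -12*a_n^2 + 32*a_n*b_n - 20*b_n^2   [not conserved]
(C) a_n + b_n  ->  (-3*a_n + 5*b_n) + (4*a_n - 4*b_n) = a_n + b_n   [conserved]
(D) 5*a_n + b_n  ->  5*(-3*a_n + 5*b_n) + (4*a_n - 4*b_n) = -11*a_n + 21*b_n   [not conserved]

Only (C) a_n + b_n returns to itself after one step, so it is the conserved quantity.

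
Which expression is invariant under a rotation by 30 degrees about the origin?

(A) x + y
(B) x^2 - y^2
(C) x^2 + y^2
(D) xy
C

A rotation by 30 degrees sends (x, y) to (sqrt(3)x/2 - y/2, x/2 + sqrt(3)y/2).
Substitute the transformed coordinates into each option and compare with the original:
(A) x + y  ->  (sqrt(3)x/2 - y/2) + (x/2 + sqrt(3)y/2) = x/2 + sqrt(3)x/2 - y/2 + sqrt(3)y/2   [differs from x + y: not invariant]
(B) x^2 - y^2  ->  (sqrt(3)x/2 - y/2)^2 - (x/2 + sqrt(3)y/2)^2 = x^2/2 - sqrt(3)xy - y^2/2   [differs from x^2 - y^2: not invariant]
(C) x^2 + y^2  ->  (sqrt(3)x/2 - y/2)^2 + (x/2 + sqrt(3)y/2)^2 = x^2 + y^2   [equals x^2 + y^2: invariant]
(D) xy  ->  (sqrt(3)x/2 - y/2)(x/2 + sqrt(3)y/2) = sqrt(3)x^2/4 + xy/2 - sqrt(3)y^2/4   [differs from xy: not invariant]

Only option (C), x^2 + y^2, is unchanged by the transformation.
Geometrically, x^2 + y^2 is the squared distance from the origin, which every rotation about the origin preserves.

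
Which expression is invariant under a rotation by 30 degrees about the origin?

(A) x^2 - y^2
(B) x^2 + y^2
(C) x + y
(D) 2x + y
B

A rotation by 30 degrees sends (x, y) to (sqrt(3)x/2 - y/2, x/2 + sqrt(3)y/2).
Substitute the transformed coordinates into each option and compare with the original:
(A) x^2 - y^2  ->  (sqrt(3)x/2 - y/2)^2 - (x/2 + sqrt(3)y/2)^2 = x^2/2 - sqrt(3)xy - y^2/2   [differs from x^2 - y^2: not invariant]
(B) x^2 + y^2  ->  (sqrt(3)x/2 - y/2)^2 + (x/2 + sqrt(3)y/2)^2 = x^2 + y^2   [equals x^2 + y^2: invariant]
(C) x + y  ->  (sqrt(3)x/2 - y/2) + (x/2 + sqrt(3)y/2) = x/2 + sqrt(3)x/2 - y/2 + sqrt(3)y/2   [differs from x + y: not invariant]
(D) 2x + y  ->  2(sqrt(3)x/2 - y/2) + (x/2 + sqrt(3)y/2) = x/2 + sqrt(3)x - y + sqrt(3)y/2   [differs from 2x + y: not invariant]

Only option (B), x^2 + y^2, is unchanged by the transformation.
Geometrically, x^2 + y^2 is the squared distance from the origin, which every rotation about the origin preserves.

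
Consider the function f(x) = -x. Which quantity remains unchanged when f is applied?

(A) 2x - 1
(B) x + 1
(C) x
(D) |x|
D

For f(x) = -x:
Applying f replaces x by -x. Since |-x| = |x|, the absolute value is unchanged by f, whereas x -> -x, 2x - 1 -> -2x - 1 and x + 1 -> -x + 1 all change.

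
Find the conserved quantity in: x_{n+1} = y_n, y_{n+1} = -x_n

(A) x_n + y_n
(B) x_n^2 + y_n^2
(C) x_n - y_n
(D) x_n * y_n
B

For the recurrence x_{n+1} = y_n, y_{n+1} = -x_n:

x_{n+1}^2 + y_{n+1}^2 = y_n^2 + (-x_n)^2 = x_n^2 + y_n^2
The sum of squares is conserved (like energy in a harmonic oscillator).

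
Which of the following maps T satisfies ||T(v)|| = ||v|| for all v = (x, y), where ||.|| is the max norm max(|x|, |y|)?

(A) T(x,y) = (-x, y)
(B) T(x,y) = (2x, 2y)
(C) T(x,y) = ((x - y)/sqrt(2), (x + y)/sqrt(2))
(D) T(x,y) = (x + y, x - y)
A

A transformation preserves a norm if ||T(v)|| = ||v|| for every v; a single vector where the norm changes rules an option out.

(A) T(x,y) = (-x, y): preserves the norm -- it only permutes the coordinates and/or flips signs, which leaves max(|x|, |y|) unchanged.
(B) T(x,y) = (2x, 2y): v = (1, 0) has norm max(|1|, |0|) = 1, but T(v) = (2, 0) has norm 2 -- not preserved.
(C) T(x,y) = ((x - y)/sqrt(2), (x + y)/sqrt(2)): v = (1, 0) has norm max(|1|, |0|) = 1, but T(v) = (sqrt(2)/2, sqrt(2)/2) has norm sqrt(2)/2 -- not preserved.
(D) T(x,y) = (x + y, x - y): v = (1, 1) has norm max(|1|, |1|) = 1, but T(v) = (2, 0) has norm 2 -- not preserved.

Therefore the answer is (A).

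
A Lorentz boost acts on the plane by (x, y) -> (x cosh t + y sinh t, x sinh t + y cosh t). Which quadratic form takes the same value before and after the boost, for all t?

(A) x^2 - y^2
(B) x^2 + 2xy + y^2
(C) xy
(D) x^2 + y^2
A

Write x' = x cosh t + y sinh t, y' = x sinh t + y cosh t and substitute into each option:
(A) x^2 - y^2: (x cosh t + y sinh t)^2 - (x sinh t + y cosh t)^2 = x^2(cosh^2 t - sinh^2 t) + 2xy(cosh t sinh t - sinh t cosh t) + y^2(sinh^2 t - cosh^2 t) = x^2 - y^2   [invariant, using cosh^2 t - sinh^2 t = 1]
(B) x^2 + 2xy + y^2: (x' + y')^2 with x' + y' = (x + y)(cosh t + sinh t) = (x + y)e^t, so it becomes (x + y)^2 e^(2t)   [not invariant for t != 0]
(C) xy: (x cosh t + y sinh t)(x sinh t + y cosh t) = xy(cosh^2 t + sinh^2 t) + (x^2 + y^2) sinh t cosh t = xy cosh 2t + (x^2 + y^2)(sinh 2t)/2   [not invariant for t != 0]
(D) x^2 + y^2: (x cosh t + y sinh t)^2 + (x sinh t + y cosh t)^2 = (x^2 + y^2)(cosh^2 t + sinh^2 t) + 4xy sinh t cosh t = (x^2 + y^2) cosh 2t + 2xy sinh 2t   [not invariant for t != 0]

Only (A) x^2 - y^2 is unchanged; it is the Minkowski form preserved by Lorentz boosts, just as x^2 + y^2 is preserved by ordinary rotations.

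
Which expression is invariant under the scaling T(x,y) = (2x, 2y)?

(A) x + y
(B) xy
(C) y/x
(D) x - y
C

Under the uniform scaling T(x,y) = (2x, 2y):
Substitute the transformed coordinates into each option and compare with the original:
(A) x + y  ->  (2x) + (2y) = 2x + 2y   [differs from x + y: not invariant]
(B) xy  ->  (2x)(2y) = 4xy   [differs from xy: not invariant]
(C) y/x  ->  (2y)/(2x) = y/x   [equals y/x: invariant]
(D) x - y  ->  (2x) - (2y) = 2x - 2y   [differs from x - y: not invariant]

Only option (C), y/x, is unchanged by the transformation.
The common factor 2 cancels in a ratio of coordinates, while sums, products and sums of squares pick up factors of 2 or 4.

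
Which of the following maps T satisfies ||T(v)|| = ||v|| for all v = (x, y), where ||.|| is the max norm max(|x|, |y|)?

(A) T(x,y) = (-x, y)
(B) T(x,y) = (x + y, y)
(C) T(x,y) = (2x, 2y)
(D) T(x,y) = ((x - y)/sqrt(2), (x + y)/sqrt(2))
A

A transformation preserves a norm if ||T(v)|| = ||v|| for every v; a single vector where the norm changes rules an option out.

(A) T(x,y) = (-x, y): preserves the norm -- it only permutes the coordinates and/or flips signs, which leaves max(|x|, |y|) unchanged.
(B) T(x,y) = (x + y, y): v = (1, 1) has norm max(|1|, |1|) = 1, but T(v) = (2, 1) has norm 2 -- not preserved.
(C) T(x,y) = (2x, 2y): v = (1, 0) has norm max(|1|, |0|) = 1, but T(v) = (2, 0) has norm 2 -- not preserved.
(D) T(x,y) = ((x - y)/sqrt(2), (x + y)/sqrt(2)): v = (1, 0) has norm max(|1|, |0|) = 1, but T(v) = (sqrt(2)/2, sqrt(2)/2) has norm sqrt(2)/2 -- not preserved.

Therefore the answer is (A).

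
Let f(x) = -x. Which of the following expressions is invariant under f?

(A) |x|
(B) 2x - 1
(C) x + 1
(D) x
A

For f(x) = -x:
Applying f replaces x by -x. Since |-x| = |x|, the absolute value is unchanged by f, whereas x -> -x, 2x - 1 -> -2x - 1 and x + 1 -> -x + 1 all change.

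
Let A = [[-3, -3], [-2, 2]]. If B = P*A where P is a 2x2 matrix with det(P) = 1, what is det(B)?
-12

By the multiplicative property of determinants, det(B) = det(P*A) = det(P) * det(A) = det(A),
so the determinant is invariant under multiplication by any determinant-1 matrix; we just need det(A).

det(A) = (-3)(2) - (-3)(-2) = -6 - 6 = -12

Therefore det(B) = 1 * (-12) = -12.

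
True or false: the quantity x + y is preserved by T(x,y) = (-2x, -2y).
False

Substitute T(x,y) = (-2x, -2y) into the expression and compare with the original.

Original: x + y
After applying T: (-2x) + (-2y) = -2x - 2y

This differs from the original x + y (difference: -3x - 3y), so the expression is NOT invariant.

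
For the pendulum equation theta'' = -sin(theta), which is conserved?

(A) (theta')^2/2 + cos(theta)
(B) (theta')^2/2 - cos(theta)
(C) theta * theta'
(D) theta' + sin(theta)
B

A first integral I satisfies dI/dt = 0 along every solution. Differentiate each option and use the equation of motion:
(A) d/dt[(theta')^2/2 + cos(theta)] = theta' theta'' - sin(theta) theta' = -2 theta' sin(theta), not identically 0
(B) d/dt[(theta')^2/2 - cos(theta)] = theta' theta'' + sin(theta) theta' = theta'(-sin(theta)) + theta' sin(theta) = 0
(C) d/dt[theta * theta'] = (theta')^2 + theta theta'' = (theta')^2 - theta sin(theta), not identically 0
(D) d/dt[theta' + sin(theta)] = theta'' + cos(theta) theta' = -sin(theta) + theta' cos(theta), not identically 0

Only (B) has zero time-derivative. This is the total energy: kinetic (theta')^2/2 plus potential -cos(theta).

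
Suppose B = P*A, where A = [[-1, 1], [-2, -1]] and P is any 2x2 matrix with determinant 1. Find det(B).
3

By the multiplicative property of determinants, det(B) = det(P*A) = det(P) * det(A) = det(A),
so the determinant is invariant under multiplication by any determinant-1 matrix; we just need det(A).

det(A) = (-1)(-1) - (1)(-2) = 1 - (-2) = 3

Therefore det(B) = 1 * 3 = 3.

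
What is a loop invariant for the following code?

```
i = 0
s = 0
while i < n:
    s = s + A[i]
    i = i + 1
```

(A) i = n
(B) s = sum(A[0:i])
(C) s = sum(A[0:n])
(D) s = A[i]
B

A loop invariant must hold before the first iteration and be re-established by every execution of the body.

(B) s = sum(A[0:i]): Initially i = 0 and s = 0 = sum of the empty slice A[0:0]. If s = sum(A[0:i]) holds at the top of an iteration, the body sets s to sum(A[0:i]) + A[i] = sum(A[0:i+1]) and then i to i+1, so s = sum(A[0:i]) holds again. At exit i = n, giving s = sum(A[0:n]).

The other options fail:
(A) i = n: false initially (i = 0); it is the exit condition, not an invariant.
(C) s = sum(A[0:n]): false before the loop (s = 0, not the full sum) -- it only becomes true at exit.
(D) s = A[i]: after the first iteration s = A[0] but i = 1, so s = A[i] compares s with the wrong element (and fails in general).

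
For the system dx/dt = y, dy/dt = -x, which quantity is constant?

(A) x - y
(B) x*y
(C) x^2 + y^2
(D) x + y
C

A first integral I satisfies dI/dt = 0 along every solution. Differentiate each option and use the equation of motion:
(A) d/dt[x - y] = y - (-x) = x + y, not identically 0
(B) d/dt[x*y] = (dx/dt)y + x(dy/dt) = y^2 - x^2, not identically 0
(C) d/dt[x^2 + y^2] = 2x*dx/dt + 2y*dy/dt = 2x*y + 2y*(-x) = 0
(D) d/dt[x + y] = y + (-x) = y - x, not identically 0

Only (C) has zero time-derivative. So x^2 + y^2 (the squared radius; trajectories are circles) is the conserved quantity.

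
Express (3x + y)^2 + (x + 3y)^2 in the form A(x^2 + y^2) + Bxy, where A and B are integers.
10(x^2 + y^2) + 12xy

Expanding: (3x + y)^2 = 9x^2 + 6xy + y^2
(x + 3y)^2 = x^2 + 6xy + 9y^2
Sum = (9+1)(x^2+y^2) + 12xy = 10(x^2 + y^2) + 12xy
This is symmetric in x and y.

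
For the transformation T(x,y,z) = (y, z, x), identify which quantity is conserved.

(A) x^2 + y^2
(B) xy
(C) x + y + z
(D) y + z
C

Apply T(x,y,z) = (y, z, x) to each option, i.e. replace (x, y, z) by the transformed coordinates.
Substitute the transformed coordinates into each option and compare with the original:
(A) x^2 + y^2  ->  (y)^2 + (z)^2 = y^2 + z^2   [differs from x^2 + y^2: not invariant]
(B) xy  ->  (y)(z) = yz   [differs from xy: not invariant]
(C) x + y + z  ->  (y) + (z) + (x) = x + y + z   [equals x + y + z: invariant]
(D) y + z  ->  (z) + (x) = x + z   [differs from y + z: not invariant]

Only option (C), x + y + z, is unchanged by the transformation.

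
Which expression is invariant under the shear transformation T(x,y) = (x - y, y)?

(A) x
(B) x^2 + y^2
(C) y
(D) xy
C

Under the shear T(x,y) = (x - y, y):
Substitute the transformed coordinates into each option and compare with the original:
(A) x  ->  (x - y) = x - y   [differs from x: not invariant]
(B) x^2 + y^2  ->  (x - y)^2 + (y)^2 = x^2 - 2xy + 2y^2   [differs from x^2 + y^2: not invariant]
(C) y  ->  (y) = y   [equals y: invariant]
(D) xy  ->  (x - y)(y) = xy - y^2   [differs from xy: not invariant]

Only option (C), y, is unchanged by the transformation.
A horizontal shear moves points parallel to the x-axis, so the y-coordinate (and any function of y alone) is unchanged.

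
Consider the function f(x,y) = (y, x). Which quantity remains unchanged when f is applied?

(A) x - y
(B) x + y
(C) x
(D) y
B

For f(x,y) = (y, x):
After applying f: x' = y, y' = x. So x' + y' = y + x = x + y.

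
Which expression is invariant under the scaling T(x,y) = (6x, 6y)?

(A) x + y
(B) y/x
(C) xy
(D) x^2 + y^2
B

Under the uniform scaling T(x,y) = (6x, 6y):
Substitute the transformed coordinates into each option and compare with the original:
(A) x + y  ->  (6x) + (6y) = 6x + 6y   [differs from x + y: not invariant]
(B) y/x  ->  (6y)/(6x) = y/x   [equals y/x: invariant]
(C) xy  ->  (6x)(6y) = 36xy   [differs from xy: not invariant]
(D) x^2 + y^2  ->  (6x)^2 + (6y)^2 = 36x^2 + 36y^2   [differs from x^2 + y^2: not invariant]

Only option (B), y/x, is unchanged by the transformation.
The common factor 6 cancels in a ratio of coordinates, while sums, products and sums of squares pick up factors of 6 or 36.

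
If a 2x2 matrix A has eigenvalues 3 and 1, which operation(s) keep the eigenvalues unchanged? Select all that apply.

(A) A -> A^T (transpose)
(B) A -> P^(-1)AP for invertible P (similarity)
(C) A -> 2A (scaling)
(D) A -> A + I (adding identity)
A and B

Eigenvalues are preserved by:
1. Similarity transformations: A -> P^(-1)AP (same characteristic polynomial)
2. Transpose: A^T has the same eigenvalues as A

Eigenvalues are NOT preserved by:
- Adding identity: eigenvalues become 3+1, 1+1
- Scaling: eigenvalues become 6, 2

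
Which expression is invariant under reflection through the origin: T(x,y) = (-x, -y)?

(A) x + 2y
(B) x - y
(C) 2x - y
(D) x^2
D

The map is reflection through the origin: T(x,y) = (-x, -y).
Substitute the transformed coordinates into each option and compare with the original:
(A) x + 2y  ->  (-x) + 2(-y) = -x - 2y   [differs from x + 2y: not invariant]
(B) x - y  ->  (-x) - (-y) = -x + y   [differs from x - y: not invariant]
(C) 2x - y  ->  2(-x) - (-y) = -2x + y   [differs from 2x - y: not invariant]
(D) x^2  ->  (-x)^2 = x^2   [equals x^2: invariant]

Only option (D), x^2, is unchanged by the transformation.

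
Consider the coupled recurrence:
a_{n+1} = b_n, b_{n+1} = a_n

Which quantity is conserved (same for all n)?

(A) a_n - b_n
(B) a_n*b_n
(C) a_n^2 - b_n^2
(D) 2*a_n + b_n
B

Replace a_n by a_{n+1} = b_n and b_n by b_{n+1} = a_n in each option and simplify:
(A) a_n - b_n  ->  (b_n) - (a_n) = -a_n + b_n   [not conserved]
(B) a_n*b_n  ->  (b_n)*(a_n) = a_n*b_n   [conserved]
(C) a_n^2 - b_n^2  ->  (b_n)^2 - (a_n)^2 = -a_n^2 + b_n^2   [not conserved]
(D) 2*a_n + b_n  ->  2*(b_n) + (a_n) = a_n + 2*b_n   [not conserved]

Only (B) a_n*b_n returns to itself after one step, so it is the conserved quantity.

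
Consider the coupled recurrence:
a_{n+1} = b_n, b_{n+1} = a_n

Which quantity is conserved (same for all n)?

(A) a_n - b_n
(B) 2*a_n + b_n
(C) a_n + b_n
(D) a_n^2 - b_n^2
C

Replace a_n by a_{n+1} = b_n and b_n by b_{n+1} = a_n in each option and simplify:
(A) a_n - b_n  ->  (b_n) - (a_n) = -a_n + b_n   [not conserved]
(B) 2*a_n + b_n  ->  2*(b_n) + (a_n) = a_n + 2*b_n   [not conserved]
(C) a_n + b_n  ->  (b_n) + (a_n) = a_n + b_n   [conserved]
(D) a_n^2 - b_n^2  ->  (b_n)^2 - (a_n)^2 = -a_n^2 + b_n^2   [not conserved]

Only (C) a_n + b_n returns to itself after one step, so it is the conserved quantity.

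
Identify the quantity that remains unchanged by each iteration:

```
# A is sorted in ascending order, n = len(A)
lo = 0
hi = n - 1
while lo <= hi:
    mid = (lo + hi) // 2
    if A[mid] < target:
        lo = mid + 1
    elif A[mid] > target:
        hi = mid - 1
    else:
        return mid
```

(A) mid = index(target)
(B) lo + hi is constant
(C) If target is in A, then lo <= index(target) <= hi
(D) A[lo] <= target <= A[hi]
C

A loop invariant must hold before the first iteration and be re-established by every execution of the body.

(C) If target is in A, then lo <= index(target) <= hi: Before the loop [lo, hi] = [0, n-1] covers every index. When A[mid] < target, sortedness puts target strictly to the right of mid, so setting lo = mid + 1 keeps index(target) in [lo, hi]; symmetrically for hi = mid - 1. Hence 'if target is in A then lo <= index(target) <= hi' holds after every iteration, and when lo > hi it proves target is absent.

The other options fail:
(A) mid = index(target): mid is just the current probe; it equals index(target) only on the iteration that returns.
(B) lo + hi is constant: each iteration moves exactly one of lo, hi, so lo + hi changes (e.g. 0 + (n-1) becomes (mid+1) + (n-1)).
(D) A[lo] <= target <= A[hi]: fails when target is not in A (e.g. target < A[0] already violates it before the loop), so it is not maintained in general.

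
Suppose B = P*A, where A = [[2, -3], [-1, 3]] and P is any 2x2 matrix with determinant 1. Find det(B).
3

By the multiplicative property of determinants, det(B) = det(P*A) = det(P) * det(A) = det(A),
so the determinant is invariant under multiplication by any determinant-1 matrix; we just need det(A).

det(A) = (2)(3) - (-3)(-1) = 6 - 3 = 3

Therefore det(B) = 1 * 3 = 3.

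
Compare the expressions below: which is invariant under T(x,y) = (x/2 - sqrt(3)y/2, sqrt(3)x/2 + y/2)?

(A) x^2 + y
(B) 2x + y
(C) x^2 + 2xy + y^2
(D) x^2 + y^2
D

An expression E(x,y) is invariant under T if E(T(x,y)) = E(x,y). Here T(x,y) = (x/2 - sqrt(3)y/2, sqrt(3)x/2 + y/2).
Substitute the transformed coordinates into each option and compare with the original:
(A) x^2 + y  ->  (x/2 - sqrt(3)y/2)^2 + (sqrt(3)x/2 + y/2) = x^2/4 - sqrt(3)xy/2 + sqrt(3)x/2 + 3y^2/4 + y/2   [differs from x^2 + y: not invariant]
(B) 2x + y  ->  2(x/2 - sqrt(3)y/2) + (sqrt(3)x/2 + y/2) = sqrt(3)x/2 + x - sqrt(3)y + y/2   [differs from 2x + y: not invariant]
(C) x^2 + 2xy + y^2  ->  (x/2 - sqrt(3)y/2)^2 + 2(x/2 - sqrt(3)y/2)(sqrt(3)x/2 + y/2) + (sqrt(3)x/2 + y/2)^2 = sqrt(3)x^2/2 + x^2 - xy - sqrt(3)y^2/2 + y^2   [differs from x^2 + 2xy + y^2: not invariant]
(D) x^2 + y^2  ->  (x/2 - sqrt(3)y/2)^2 + (sqrt(3)x/2 + y/2)^2 = x^2 + y^2   [equals x^2 + y^2: invariant]

Only option (D), x^2 + y^2, is unchanged by the transformation.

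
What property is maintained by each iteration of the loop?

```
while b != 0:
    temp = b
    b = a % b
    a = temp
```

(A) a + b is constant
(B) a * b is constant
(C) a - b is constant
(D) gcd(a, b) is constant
D

A loop invariant must hold before the first iteration and be re-established by every execution of the body.

(D) gcd(a, b) is constant: One iteration replaces (a, b) by (b, a mod b). Since a mod b = a - q*b for an integer q, any common divisor of a and b divides b and a mod b, and conversely; hence gcd(b, a mod b) = gcd(a, b). For instance (23, 10) -> (10, 3) keeps gcd = 1. At exit b = 0 and a = gcd of the original inputs.

The other options fail:
(A) a + b is constant: e.g. (a, b) = (23, 10) -> (10, 3): the sum goes from 33 to 13.
(B) a * b is constant: e.g. (a, b) = (23, 10) -> (10, 3): the product goes from 230 to 30.
(C) a - b is constant: e.g. (a, b) = (23, 10) -> (10, 3): the difference goes from 13 to 7.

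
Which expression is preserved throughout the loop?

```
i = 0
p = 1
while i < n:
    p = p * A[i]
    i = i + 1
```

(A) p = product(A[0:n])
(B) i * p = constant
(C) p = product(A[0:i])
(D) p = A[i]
C

A loop invariant must hold before the first iteration and be re-established by every execution of the body.

(C) p = product(A[0:i]): Initially i = 0 and p = 1 = product of the empty slice A[0:0]. If p = product(A[0:i]) holds at the top of an iteration, the body sets p to product(A[0:i]) * A[i] = product(A[0:i+1]) and then i to i+1, so the property is restored. At exit i = n, giving p = product(A[0:n]).

The other options fail:
(A) p = product(A[0:n]): false before the loop (p = 1, not the full product) -- it only becomes true at exit.
(B) i * p = constant: initially i * p = 0, but after one iteration it is 1 * A[0], which is nonzero in general.
(D) p = A[i]: after the first iteration p = A[0] but i = 1; in general p is a product of several elements, not a single one.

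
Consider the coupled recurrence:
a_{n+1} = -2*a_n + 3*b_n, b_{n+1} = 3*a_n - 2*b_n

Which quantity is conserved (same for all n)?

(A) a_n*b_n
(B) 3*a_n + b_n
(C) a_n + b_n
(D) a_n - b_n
C

Replace a_n by a_{n+1} = -2*a_n + 3*b_n and b_n by b_{n+1} = 3*a_n - 2*b_n in each option and simplify:
(A) a_n*b_n  ->  (-2*a_n + 3*b_n)*(3*a_n - 2*b_n) = -6*a_n^2 + 13*a_n*b_n - 6*b_n^2   [not conserved]
(B) 3*a_n + b_n  ->  3*(-2*a_n + 3*b_n) + (3*a_n - 2*b_n) = -3*a_n + 7*b_n   [not conserved]
(C) a_n + b_n  ->  (-2*a_n + 3*b_n) + (3*a_n - 2*b_n) = a_n + b_n   [conserved]
(D) a_n - b_n  ->  (-2*a_n + 3*b_n) - (3*a_n - 2*b_n) = -5*a_n + 5*b_n   [not conserved]

Only (C) a_n + b_n returns to itself after one step, so it is the conserved quantity.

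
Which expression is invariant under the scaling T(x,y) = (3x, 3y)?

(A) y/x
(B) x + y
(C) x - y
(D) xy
A

Under the uniform scaling T(x,y) = (3x, 3y):
Substitute the transformed coordinates into each option and compare with the original:
(A) y/x  ->  (3y)/(3x) = y/x   [equals y/x: invariant]
(B) x + y  ->  (3x) + (3y) = 3x + 3y   [differs from x + y: not invariant]
(C) x - y  ->  (3x) - (3y) = 3x - 3y   [differs from x - y: not invariant]
(D) xy  ->  (3x)(3y) = 9xy   [differs from xy: not invariant]

Only option (A), y/x, is unchanged by the transformation.
The common factor 3 cancels in a ratio of coordinates, while sums, products and sums of squares pick up factors of 3 or 9.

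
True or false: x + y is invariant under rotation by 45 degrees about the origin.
False

Applying rotation by 45 degrees: x' = x*cos(45 degrees) - y*sin(45 degrees) = sqrt(2)x/2 - sqrt(2)y/2, y' = x*sin(45 degrees) + y*cos(45 degrees) = sqrt(2)x/2 + sqrt(2)y/2

Substituting into x + y:
(sqrt(2)x/2 - sqrt(2)y/2) + (sqrt(2)x/2 + sqrt(2)y/2)
= sqrt(2)x

This differs from the original expression x + y, so it is NOT invariant.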